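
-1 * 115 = -115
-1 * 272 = -272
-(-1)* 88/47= 88/47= 1.87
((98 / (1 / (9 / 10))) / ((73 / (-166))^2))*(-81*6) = -5905967256 / 26645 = -221653.87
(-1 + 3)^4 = 16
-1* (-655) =655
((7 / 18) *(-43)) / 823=-301 / 14814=-0.02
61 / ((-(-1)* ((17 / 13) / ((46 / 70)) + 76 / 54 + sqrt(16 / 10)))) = 67532542155 / 3239815013 -7951146138* sqrt(10) / 3239815013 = 13.08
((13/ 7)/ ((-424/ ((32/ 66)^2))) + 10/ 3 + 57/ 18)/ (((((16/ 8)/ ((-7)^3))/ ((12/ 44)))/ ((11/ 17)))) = -257319335/ 1308252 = -196.69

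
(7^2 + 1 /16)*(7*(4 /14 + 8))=22765 /8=2845.62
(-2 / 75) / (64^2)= -1 / 153600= -0.00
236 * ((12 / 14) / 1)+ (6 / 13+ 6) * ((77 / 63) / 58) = 202.42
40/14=20/7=2.86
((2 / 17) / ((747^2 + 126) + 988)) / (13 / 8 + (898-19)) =16 / 66963366095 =0.00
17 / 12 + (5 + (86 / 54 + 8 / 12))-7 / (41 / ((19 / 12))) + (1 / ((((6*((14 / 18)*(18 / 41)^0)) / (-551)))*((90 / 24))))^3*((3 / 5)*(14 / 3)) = -2962651916887 / 33901875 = -87389.03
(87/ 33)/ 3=29/ 33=0.88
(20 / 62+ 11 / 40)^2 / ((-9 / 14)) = -427063 / 768800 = -0.56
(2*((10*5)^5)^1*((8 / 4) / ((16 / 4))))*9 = 2812500000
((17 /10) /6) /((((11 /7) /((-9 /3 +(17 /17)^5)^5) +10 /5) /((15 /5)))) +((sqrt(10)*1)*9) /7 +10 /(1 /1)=9*sqrt(10) /7 +22802 /2185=14.50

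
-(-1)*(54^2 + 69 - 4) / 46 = 2981 / 46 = 64.80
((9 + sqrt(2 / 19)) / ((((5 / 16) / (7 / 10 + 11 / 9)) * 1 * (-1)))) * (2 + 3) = -1384 / 5-1384 * sqrt(38) / 855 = -286.78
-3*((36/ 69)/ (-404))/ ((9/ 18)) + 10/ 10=2341/ 2323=1.01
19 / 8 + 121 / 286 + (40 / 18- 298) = -274229 / 936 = -292.98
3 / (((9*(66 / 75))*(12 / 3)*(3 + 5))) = 25 / 2112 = 0.01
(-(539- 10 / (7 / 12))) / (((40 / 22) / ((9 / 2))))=-361647 / 280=-1291.60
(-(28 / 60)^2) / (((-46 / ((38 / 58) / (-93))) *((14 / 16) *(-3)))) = 532 / 41870925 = 0.00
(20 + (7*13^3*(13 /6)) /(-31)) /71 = -196207 /13206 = -14.86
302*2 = 604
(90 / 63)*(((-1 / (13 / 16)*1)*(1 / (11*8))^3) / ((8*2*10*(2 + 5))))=-1 / 434097664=-0.00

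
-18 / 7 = -2.57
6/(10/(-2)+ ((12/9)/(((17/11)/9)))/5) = -510/293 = -1.74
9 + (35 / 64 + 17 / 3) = 2921 / 192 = 15.21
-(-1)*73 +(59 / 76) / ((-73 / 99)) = 399163 / 5548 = 71.95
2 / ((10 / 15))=3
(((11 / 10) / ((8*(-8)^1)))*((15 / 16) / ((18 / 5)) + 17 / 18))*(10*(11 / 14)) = -41987 / 258048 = -0.16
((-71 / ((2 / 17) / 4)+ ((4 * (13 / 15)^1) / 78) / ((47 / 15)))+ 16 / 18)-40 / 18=-113520 / 47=-2415.32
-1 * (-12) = 12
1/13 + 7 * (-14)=-1273/13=-97.92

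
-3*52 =-156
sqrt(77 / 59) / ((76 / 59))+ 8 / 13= 8 / 13+ sqrt(4543) / 76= 1.50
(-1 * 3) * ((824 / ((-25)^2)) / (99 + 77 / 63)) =-11124 / 281875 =-0.04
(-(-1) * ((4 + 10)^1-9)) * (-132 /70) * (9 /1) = -594 /7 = -84.86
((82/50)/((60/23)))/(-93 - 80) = -943/259500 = -0.00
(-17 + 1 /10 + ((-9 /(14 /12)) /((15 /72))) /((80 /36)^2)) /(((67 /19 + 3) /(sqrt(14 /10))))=-811243* sqrt(35) /1085000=-4.42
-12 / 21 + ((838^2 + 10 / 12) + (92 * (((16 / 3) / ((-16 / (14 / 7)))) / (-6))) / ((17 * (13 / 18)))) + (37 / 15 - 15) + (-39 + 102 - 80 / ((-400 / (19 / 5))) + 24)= 54324476841 / 77350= 702320.32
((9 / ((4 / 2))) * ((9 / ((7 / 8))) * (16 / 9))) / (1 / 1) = 82.29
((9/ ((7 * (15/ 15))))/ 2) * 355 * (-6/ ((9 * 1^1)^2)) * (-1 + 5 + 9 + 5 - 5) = -4615/ 21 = -219.76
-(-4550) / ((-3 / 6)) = -9100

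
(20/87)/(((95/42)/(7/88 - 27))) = -2.74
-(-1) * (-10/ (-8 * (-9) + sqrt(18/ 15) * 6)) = -50/ 357 + 5 * sqrt(30)/ 2142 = -0.13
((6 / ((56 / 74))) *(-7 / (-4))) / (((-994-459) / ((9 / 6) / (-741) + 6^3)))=-11844033 / 5742256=-2.06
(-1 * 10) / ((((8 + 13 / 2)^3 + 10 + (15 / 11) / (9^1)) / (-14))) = 36960 / 807517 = 0.05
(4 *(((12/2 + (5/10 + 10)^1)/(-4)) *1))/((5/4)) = -66/5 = -13.20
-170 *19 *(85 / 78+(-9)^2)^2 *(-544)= 18009781105520 / 1521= 11840750233.74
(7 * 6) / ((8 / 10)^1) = 105 / 2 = 52.50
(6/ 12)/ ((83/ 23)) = 23/ 166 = 0.14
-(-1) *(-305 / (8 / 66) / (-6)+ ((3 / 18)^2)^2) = 543511 / 1296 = 419.38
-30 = -30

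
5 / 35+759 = 5314 / 7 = 759.14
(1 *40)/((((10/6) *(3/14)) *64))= 7/4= 1.75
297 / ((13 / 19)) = 5643 / 13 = 434.08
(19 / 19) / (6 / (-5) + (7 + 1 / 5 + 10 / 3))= 3 / 28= 0.11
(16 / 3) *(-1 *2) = -32 / 3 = -10.67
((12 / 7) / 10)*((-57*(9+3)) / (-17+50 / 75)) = 12312 / 1715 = 7.18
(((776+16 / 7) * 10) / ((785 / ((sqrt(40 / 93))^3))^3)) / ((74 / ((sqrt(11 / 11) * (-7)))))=-371916800 * sqrt(930) / 332042877899376471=-0.00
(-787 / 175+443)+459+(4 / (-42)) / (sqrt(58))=157063 / 175 - sqrt(58) / 609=897.49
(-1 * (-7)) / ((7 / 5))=5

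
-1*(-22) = 22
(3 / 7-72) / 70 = -501 / 490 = -1.02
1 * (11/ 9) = 11/ 9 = 1.22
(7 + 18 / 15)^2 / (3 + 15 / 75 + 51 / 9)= 5043 / 665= 7.58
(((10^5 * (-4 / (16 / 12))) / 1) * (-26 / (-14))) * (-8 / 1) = 4457142.86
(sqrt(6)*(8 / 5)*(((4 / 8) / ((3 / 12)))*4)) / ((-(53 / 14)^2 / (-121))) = 1517824*sqrt(6) / 14045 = 264.71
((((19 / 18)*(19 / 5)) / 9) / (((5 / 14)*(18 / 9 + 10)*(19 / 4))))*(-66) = -2926 / 2025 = -1.44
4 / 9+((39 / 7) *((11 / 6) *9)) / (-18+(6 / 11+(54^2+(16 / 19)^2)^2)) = 682953334098565 / 1536607641395232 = 0.44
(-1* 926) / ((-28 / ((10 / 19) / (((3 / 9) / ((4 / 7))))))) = 27780 / 931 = 29.84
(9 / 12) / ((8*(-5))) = -3 / 160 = -0.02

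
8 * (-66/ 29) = -528/ 29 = -18.21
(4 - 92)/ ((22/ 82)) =-328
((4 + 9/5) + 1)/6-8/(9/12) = -143/15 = -9.53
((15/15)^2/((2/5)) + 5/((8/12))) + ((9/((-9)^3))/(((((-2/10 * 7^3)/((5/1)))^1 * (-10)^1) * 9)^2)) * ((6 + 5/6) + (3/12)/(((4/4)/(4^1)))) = 185254820185/18525482136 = 10.00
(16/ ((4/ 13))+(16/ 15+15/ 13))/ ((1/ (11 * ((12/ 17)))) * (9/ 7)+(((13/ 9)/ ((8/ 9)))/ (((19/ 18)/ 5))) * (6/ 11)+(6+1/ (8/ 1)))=123746392/ 23939175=5.17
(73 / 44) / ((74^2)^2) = 73 / 1319409344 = 0.00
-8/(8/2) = -2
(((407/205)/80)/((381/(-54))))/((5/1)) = -3663/5207000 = -0.00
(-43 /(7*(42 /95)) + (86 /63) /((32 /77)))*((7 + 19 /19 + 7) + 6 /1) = -74863 /336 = -222.81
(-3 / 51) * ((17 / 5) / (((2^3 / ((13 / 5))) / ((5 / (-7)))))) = 13 / 280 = 0.05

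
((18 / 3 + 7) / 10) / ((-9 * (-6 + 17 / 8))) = 52 / 1395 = 0.04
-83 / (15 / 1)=-83 / 15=-5.53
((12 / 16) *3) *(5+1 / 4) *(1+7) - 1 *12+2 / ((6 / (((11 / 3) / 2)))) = 748 / 9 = 83.11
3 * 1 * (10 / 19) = 30 / 19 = 1.58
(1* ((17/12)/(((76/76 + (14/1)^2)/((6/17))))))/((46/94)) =47/9062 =0.01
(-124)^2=15376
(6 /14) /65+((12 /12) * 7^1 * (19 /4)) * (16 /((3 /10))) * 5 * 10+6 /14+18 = 121055164 /1365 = 88685.10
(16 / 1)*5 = 80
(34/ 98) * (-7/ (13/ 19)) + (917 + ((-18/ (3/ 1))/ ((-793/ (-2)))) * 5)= 5070144/ 5551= 913.37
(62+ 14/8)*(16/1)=1020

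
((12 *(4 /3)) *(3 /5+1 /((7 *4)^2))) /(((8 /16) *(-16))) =-2357 /1960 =-1.20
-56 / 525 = -0.11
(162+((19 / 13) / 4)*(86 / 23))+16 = 179.37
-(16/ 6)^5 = -32768/ 243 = -134.85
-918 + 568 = -350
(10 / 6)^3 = 125 / 27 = 4.63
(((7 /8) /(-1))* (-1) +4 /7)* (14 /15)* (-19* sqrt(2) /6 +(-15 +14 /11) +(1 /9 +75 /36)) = -13701 /880 - 171* sqrt(2) /40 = -21.62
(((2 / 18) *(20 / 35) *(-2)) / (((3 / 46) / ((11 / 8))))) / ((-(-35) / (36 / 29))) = -2024 / 21315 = -0.09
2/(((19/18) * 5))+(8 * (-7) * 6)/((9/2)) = -21172/285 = -74.29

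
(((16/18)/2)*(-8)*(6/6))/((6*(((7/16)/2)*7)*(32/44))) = -704/1323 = -0.53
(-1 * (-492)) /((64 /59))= 7257 /16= 453.56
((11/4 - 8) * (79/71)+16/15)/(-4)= 20341/17040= 1.19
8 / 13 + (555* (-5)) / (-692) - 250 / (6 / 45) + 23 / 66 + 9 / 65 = -2775548891 / 1484340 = -1869.89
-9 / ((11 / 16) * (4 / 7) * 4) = -63 / 11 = -5.73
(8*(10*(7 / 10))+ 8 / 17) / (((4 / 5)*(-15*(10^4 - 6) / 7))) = -280 / 84949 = -0.00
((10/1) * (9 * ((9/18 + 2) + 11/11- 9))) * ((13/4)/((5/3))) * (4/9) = -429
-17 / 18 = -0.94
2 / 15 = 0.13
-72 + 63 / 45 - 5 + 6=-348 / 5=-69.60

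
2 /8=1 /4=0.25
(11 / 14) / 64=11 / 896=0.01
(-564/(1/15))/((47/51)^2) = -468180/47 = -9961.28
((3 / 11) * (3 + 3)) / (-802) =-9 / 4411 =-0.00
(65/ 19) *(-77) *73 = -365365/ 19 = -19229.74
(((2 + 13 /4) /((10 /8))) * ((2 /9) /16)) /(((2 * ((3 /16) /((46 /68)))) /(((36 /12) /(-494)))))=-161 /251940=-0.00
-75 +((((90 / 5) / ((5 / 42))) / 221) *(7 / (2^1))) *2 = -77583 / 1105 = -70.21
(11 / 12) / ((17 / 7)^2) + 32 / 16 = 7475 / 3468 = 2.16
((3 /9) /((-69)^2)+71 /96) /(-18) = -338063 /8227008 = -0.04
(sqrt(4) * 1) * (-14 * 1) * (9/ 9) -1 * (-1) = -27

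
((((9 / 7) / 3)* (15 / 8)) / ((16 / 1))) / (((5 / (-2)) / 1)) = -9 / 448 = -0.02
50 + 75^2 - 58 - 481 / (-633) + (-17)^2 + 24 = 5930.76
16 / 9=1.78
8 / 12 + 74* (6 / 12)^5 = 143 / 48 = 2.98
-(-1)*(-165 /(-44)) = 15 /4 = 3.75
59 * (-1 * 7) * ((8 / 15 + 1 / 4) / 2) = -19411 / 120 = -161.76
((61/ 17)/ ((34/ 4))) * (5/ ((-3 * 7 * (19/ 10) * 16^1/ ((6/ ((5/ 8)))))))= -1220/ 38437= -0.03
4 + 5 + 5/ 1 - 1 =13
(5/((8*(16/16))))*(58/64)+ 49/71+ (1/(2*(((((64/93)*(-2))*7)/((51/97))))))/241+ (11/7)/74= 1.28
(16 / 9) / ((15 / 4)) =64 / 135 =0.47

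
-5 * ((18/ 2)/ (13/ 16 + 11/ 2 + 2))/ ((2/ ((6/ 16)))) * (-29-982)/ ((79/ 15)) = 2047275/ 10507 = 194.85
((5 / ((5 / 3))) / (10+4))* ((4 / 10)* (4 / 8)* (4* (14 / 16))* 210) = 63 / 2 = 31.50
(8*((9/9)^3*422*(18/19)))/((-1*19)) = -60768/361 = -168.33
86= 86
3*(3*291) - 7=2612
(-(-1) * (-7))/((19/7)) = -49/19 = -2.58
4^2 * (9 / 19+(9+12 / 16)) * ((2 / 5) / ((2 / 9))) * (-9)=-251748 / 95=-2649.98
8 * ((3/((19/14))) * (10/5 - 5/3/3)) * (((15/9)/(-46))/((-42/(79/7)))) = 20540/82593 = 0.25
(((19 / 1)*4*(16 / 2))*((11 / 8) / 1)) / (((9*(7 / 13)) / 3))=10868 / 21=517.52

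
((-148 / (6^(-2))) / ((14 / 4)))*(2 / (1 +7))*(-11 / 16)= 3663 / 14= 261.64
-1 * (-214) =214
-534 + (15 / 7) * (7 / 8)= -4257 / 8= -532.12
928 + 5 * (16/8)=938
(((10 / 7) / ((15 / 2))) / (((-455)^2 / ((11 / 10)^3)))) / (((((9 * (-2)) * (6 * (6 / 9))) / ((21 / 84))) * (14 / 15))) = -1331 / 292153680000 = -0.00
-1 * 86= -86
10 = 10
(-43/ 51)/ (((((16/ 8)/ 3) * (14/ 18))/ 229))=-88623/ 238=-372.37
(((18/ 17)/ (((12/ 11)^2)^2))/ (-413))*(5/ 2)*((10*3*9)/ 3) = -366025/ 898688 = -0.41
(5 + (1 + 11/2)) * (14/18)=161/18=8.94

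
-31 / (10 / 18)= -279 / 5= -55.80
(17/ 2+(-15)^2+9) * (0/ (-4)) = 0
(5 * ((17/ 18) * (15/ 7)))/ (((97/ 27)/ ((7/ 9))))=425/ 194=2.19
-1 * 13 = -13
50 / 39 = 1.28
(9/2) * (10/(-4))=-11.25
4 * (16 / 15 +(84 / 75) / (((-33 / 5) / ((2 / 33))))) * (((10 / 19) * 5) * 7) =1610560 / 20691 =77.84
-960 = -960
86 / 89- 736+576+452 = 26074 / 89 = 292.97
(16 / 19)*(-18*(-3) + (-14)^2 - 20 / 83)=331680 / 1577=210.32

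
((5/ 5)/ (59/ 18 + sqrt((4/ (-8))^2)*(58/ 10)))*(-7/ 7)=-45/ 278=-0.16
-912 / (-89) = 912 / 89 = 10.25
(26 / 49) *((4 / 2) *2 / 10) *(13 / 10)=338 / 1225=0.28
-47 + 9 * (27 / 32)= -1261 / 32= -39.41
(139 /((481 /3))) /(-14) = -417 /6734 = -0.06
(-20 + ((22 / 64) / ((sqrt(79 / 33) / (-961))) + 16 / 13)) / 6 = -10571*sqrt(2607) / 15168 -122 / 39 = -38.71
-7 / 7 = -1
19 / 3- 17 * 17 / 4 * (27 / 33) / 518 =425245 / 68376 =6.22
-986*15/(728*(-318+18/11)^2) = -2057/10133760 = -0.00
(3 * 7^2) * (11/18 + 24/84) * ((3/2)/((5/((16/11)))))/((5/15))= 9492/55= 172.58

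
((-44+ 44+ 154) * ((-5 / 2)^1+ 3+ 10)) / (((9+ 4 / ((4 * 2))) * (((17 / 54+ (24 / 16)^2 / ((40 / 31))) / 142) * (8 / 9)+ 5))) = 2231848080 / 65730367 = 33.95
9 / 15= 3 / 5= 0.60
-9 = -9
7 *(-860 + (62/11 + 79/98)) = -920135/154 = -5974.90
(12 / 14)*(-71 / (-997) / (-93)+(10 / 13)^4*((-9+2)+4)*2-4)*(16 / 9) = -517059384160 / 55612294101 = -9.30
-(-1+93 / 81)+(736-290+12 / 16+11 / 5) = 242353 / 540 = 448.80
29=29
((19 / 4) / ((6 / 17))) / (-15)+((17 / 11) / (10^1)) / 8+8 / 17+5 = 618359 / 134640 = 4.59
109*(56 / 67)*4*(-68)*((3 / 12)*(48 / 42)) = -474368 / 67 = -7080.12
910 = 910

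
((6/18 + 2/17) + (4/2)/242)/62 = 1417/191301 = 0.01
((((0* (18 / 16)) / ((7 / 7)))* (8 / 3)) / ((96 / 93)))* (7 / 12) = 0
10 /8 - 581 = -2319 /4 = -579.75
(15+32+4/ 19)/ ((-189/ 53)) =-15847/ 1197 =-13.24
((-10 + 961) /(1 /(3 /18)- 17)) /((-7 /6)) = 5706 /77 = 74.10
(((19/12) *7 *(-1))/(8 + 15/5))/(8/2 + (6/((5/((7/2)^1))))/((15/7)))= -3325/19668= -0.17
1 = 1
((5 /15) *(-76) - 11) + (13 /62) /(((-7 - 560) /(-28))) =-91207 /2511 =-36.32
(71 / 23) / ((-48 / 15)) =-355 / 368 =-0.96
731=731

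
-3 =-3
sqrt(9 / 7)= 3 * sqrt(7) / 7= 1.13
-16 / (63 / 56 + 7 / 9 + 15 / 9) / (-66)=192 / 2827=0.07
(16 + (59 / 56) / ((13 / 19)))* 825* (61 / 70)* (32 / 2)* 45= 5783399325 / 637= 9079119.82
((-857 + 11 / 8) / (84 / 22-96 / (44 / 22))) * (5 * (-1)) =-376475 / 3888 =-96.83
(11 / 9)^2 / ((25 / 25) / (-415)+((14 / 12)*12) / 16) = 401720 / 234657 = 1.71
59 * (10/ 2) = 295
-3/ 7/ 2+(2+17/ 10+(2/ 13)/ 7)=228/ 65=3.51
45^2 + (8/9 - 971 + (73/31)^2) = 9171695/8649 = 1060.43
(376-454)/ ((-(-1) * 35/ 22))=-1716/ 35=-49.03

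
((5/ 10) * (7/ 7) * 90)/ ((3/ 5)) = 75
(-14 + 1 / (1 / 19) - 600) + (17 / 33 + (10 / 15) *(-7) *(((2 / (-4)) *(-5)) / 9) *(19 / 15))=-531149 / 891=-596.13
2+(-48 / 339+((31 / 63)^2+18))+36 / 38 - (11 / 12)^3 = 11058868229 / 545372352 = 20.28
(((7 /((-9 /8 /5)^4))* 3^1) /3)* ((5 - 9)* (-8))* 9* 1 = 786611.80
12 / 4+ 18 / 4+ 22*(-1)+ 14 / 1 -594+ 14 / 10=-5931 / 10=-593.10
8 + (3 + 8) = 19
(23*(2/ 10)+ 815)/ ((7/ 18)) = 2107.54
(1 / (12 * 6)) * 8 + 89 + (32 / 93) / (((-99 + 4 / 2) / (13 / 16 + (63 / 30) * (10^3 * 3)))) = 1806736 / 27063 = 66.76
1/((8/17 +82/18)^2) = 23409/591361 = 0.04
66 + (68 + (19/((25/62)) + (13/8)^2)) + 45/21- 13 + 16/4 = 1981319/11200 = 176.90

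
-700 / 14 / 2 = -25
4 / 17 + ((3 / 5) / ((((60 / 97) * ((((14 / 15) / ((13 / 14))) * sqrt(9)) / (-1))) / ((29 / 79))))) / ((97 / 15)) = 228517 / 1052912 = 0.22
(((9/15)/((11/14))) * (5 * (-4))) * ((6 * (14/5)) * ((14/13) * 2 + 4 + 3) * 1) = -1679328/715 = -2348.71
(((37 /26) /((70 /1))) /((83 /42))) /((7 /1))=111 /75530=0.00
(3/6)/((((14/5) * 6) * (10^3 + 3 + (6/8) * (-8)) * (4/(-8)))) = -5/83748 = -0.00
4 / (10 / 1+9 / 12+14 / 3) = 48 / 185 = 0.26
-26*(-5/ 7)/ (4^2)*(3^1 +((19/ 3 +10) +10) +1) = 845/ 24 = 35.21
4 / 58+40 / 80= 33 / 58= 0.57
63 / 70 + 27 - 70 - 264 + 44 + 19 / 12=-15631 / 60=-260.52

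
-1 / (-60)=1 / 60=0.02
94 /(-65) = -94 /65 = -1.45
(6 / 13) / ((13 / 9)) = 54 / 169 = 0.32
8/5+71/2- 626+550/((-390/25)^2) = -4461397/7605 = -586.64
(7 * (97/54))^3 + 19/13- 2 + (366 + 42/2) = 4860708043/2047032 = 2374.51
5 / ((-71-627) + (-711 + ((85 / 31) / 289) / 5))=-2635 / 742542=-0.00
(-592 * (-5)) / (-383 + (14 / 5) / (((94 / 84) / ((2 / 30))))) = -3478000 / 449829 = -7.73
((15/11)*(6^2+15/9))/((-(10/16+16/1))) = -4520/1463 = -3.09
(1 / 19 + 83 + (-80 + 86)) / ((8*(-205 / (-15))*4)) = 1269 / 6232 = 0.20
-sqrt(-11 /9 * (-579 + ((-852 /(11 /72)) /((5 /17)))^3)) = -sqrt(5670652601206176585) /825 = -2886440.25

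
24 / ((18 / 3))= 4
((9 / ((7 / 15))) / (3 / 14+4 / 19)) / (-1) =-5130 / 113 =-45.40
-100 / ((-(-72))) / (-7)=25 / 126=0.20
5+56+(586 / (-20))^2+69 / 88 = 2024603 / 2200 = 920.27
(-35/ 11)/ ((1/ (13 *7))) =-3185/ 11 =-289.55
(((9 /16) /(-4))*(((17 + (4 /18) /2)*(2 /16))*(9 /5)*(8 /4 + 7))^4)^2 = 4308746025118042258524081 /104857600000000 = 41091404200.73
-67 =-67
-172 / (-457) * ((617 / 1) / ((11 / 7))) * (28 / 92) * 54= 280804104 / 115621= 2428.66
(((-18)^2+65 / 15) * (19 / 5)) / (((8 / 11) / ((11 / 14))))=452903 / 336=1347.93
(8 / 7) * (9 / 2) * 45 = 231.43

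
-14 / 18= -7 / 9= -0.78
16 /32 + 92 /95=279 /190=1.47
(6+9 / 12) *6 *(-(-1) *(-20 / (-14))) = 405 / 7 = 57.86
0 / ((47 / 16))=0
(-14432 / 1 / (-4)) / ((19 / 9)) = 1709.05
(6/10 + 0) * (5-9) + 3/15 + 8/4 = -1/5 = -0.20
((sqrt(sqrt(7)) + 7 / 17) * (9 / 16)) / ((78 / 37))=777 / 7072 + 111 * 7^(1 / 4) / 416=0.54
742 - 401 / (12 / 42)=-1323 / 2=-661.50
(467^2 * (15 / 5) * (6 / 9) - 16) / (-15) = -436162 / 15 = -29077.47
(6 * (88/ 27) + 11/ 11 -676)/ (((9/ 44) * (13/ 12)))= -1038224/ 351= -2957.90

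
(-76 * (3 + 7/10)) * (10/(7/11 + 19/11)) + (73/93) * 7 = -1431695/1209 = -1184.20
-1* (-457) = 457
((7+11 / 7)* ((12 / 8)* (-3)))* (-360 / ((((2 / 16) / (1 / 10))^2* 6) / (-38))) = -393984 / 7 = -56283.43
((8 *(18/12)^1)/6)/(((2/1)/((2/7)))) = 2/7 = 0.29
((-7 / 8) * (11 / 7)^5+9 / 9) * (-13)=1843959 / 19208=96.00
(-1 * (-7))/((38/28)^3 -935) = -19208/2558781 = -0.01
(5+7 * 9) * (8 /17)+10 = 42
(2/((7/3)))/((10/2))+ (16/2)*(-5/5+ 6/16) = -4.83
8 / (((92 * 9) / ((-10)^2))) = 200 / 207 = 0.97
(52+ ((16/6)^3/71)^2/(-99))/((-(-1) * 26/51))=160803564638/1576527381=102.00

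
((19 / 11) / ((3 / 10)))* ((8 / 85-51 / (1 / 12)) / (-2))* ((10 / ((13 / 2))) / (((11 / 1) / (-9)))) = -59293680 / 26741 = -2217.33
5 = 5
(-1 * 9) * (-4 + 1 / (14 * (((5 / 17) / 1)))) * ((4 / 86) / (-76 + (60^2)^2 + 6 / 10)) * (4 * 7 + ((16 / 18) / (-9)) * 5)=585964 / 175542178707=0.00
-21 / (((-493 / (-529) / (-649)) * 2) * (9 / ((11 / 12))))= 26435717 / 35496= 744.75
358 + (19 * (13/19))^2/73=360.32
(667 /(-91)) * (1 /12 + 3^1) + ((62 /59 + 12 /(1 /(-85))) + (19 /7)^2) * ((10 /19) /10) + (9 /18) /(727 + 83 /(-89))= -75.84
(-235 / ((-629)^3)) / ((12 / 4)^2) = 235 / 2239723701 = 0.00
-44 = -44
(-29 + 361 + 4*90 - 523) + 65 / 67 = 11388 / 67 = 169.97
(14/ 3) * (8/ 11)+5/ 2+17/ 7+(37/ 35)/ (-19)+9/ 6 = 214334/ 21945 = 9.77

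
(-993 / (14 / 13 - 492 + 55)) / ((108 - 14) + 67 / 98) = 421694 / 17528031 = 0.02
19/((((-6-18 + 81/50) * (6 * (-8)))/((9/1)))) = 475/2984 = 0.16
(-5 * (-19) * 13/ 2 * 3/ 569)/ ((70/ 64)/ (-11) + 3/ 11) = 18.79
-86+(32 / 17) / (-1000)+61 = -25.00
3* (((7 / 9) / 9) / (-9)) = -0.03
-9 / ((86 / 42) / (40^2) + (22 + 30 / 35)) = -302400 / 768043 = -0.39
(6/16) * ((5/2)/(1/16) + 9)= 147/8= 18.38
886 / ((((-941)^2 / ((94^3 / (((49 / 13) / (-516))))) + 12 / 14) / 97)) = 3351815545810368 / 33125624849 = 101184.98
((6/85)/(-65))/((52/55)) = -33/28730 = -0.00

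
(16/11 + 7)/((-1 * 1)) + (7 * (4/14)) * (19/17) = -6.22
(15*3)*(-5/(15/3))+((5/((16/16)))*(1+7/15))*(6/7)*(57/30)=-1157/35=-33.06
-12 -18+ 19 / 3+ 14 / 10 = -334 / 15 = -22.27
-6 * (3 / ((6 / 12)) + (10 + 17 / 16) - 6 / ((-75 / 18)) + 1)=-23403 / 200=-117.02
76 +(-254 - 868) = -1046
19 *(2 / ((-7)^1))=-38 / 7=-5.43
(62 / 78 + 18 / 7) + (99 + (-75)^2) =1563571 / 273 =5727.37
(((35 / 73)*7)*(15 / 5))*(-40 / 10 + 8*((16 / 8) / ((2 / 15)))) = 85260 / 73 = 1167.95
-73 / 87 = -0.84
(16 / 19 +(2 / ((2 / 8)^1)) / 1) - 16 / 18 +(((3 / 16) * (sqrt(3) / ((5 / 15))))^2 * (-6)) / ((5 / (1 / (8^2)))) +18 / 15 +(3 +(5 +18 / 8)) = 135778573 / 7004160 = 19.39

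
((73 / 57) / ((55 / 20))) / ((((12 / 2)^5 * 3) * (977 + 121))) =73 / 4015017072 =0.00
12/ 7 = 1.71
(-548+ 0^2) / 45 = -548 / 45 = -12.18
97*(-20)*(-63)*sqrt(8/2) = 244440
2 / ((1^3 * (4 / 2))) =1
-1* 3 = -3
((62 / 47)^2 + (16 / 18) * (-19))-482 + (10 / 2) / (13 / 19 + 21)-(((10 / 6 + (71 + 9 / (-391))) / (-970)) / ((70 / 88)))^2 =-406595475040049979257 / 818219701738457500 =-496.93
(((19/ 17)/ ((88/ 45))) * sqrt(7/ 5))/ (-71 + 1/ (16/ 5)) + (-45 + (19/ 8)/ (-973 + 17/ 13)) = -4547767/ 101056 - 114 * sqrt(35)/ 70499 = -45.01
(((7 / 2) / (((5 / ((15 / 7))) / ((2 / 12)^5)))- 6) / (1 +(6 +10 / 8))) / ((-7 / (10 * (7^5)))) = 373391515 / 21384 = 17461.26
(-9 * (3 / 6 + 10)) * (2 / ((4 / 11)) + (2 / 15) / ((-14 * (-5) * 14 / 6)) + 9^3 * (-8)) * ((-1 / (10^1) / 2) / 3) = -128474307 / 14000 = -9176.74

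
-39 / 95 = -0.41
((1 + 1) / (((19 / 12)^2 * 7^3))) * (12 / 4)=864 / 123823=0.01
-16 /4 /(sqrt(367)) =-4*sqrt(367) /367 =-0.21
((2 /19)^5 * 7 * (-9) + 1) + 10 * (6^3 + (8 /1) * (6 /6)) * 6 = 13441.00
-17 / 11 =-1.55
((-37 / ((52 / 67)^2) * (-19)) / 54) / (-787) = -3155767 / 114914592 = -0.03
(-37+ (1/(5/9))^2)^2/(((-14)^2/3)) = 534252/30625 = 17.44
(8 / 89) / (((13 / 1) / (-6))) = -48 / 1157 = -0.04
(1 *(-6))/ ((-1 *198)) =1/ 33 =0.03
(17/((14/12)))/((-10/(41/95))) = -2091/3325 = -0.63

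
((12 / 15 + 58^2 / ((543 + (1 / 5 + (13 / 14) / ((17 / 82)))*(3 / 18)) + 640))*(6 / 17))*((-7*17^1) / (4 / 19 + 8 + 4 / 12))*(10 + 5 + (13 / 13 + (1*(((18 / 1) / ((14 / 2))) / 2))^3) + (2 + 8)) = -247451261024 / 491458485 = -503.50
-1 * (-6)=6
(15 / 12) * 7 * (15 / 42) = 25 / 8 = 3.12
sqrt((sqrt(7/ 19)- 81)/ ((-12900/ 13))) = sqrt(49037157- 31863 * sqrt(133))/ 24510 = 0.28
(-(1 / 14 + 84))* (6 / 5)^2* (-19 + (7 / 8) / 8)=12806937 / 5600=2286.95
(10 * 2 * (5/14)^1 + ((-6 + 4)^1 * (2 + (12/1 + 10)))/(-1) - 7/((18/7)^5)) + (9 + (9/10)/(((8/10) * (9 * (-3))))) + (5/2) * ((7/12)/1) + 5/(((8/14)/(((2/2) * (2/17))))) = 66.53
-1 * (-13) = 13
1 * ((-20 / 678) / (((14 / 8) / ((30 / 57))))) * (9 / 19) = -1200 / 285551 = -0.00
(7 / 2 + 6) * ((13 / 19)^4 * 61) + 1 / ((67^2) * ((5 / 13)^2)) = 195523070067 / 1539502550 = 127.00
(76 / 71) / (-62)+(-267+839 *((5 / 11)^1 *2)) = 12001635 / 24211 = 495.71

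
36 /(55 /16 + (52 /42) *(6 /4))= 4032 /593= 6.80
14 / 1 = 14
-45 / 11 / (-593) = 45 / 6523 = 0.01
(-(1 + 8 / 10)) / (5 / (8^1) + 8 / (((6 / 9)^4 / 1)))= -72 / 1645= -0.04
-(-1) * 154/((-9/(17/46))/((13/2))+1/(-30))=-1021020/25061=-40.74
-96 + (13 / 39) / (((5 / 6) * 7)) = -3358 / 35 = -95.94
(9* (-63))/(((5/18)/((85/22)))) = -86751/11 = -7886.45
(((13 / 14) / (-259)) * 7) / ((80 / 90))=-117 / 4144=-0.03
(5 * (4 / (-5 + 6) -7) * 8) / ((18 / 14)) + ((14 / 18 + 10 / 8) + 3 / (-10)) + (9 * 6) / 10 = -15517 / 180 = -86.21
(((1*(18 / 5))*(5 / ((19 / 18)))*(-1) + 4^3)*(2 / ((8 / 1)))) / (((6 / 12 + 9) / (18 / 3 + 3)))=4014 / 361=11.12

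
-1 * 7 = -7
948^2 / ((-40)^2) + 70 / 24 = 564.61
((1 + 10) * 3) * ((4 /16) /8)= 33 /32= 1.03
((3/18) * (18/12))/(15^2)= 0.00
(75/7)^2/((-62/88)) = -247500/1519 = -162.94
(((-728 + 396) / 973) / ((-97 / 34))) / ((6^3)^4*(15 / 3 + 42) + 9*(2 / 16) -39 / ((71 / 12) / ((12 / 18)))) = 6411584 / 5484610272812345619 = 0.00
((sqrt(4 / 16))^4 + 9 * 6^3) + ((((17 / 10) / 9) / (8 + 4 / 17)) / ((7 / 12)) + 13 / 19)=2172714953 / 1117200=1944.79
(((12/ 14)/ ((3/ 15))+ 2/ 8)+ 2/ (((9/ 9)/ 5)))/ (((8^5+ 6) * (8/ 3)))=1221/ 7341376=0.00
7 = 7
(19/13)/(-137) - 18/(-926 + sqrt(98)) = 63 * sqrt(2)/428689 + 6697763/763495109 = 0.01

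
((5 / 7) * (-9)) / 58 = -45 / 406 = -0.11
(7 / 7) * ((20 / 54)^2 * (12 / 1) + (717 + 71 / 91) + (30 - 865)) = -2555681 / 22113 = -115.57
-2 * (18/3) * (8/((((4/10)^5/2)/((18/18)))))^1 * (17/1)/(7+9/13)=-82875/2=-41437.50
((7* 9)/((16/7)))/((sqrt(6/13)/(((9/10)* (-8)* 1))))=-292.11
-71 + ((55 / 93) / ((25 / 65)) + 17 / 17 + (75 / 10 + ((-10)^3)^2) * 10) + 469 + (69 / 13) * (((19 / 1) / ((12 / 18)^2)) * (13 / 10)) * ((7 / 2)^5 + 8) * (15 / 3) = 256814670941 / 23808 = 10786906.54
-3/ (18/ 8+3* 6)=-4/ 27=-0.15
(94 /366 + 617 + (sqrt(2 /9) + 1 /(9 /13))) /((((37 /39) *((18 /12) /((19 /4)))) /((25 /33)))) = 6175 *sqrt(2) /7326 + 2097443725 /1340658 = 1565.68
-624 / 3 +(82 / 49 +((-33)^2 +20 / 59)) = 2552789 / 2891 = 883.01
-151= -151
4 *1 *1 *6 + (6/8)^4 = 24.32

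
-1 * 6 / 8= -3 / 4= -0.75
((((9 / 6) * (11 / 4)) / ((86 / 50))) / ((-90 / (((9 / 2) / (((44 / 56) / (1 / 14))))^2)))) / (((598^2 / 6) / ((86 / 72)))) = -45 / 503506432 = -0.00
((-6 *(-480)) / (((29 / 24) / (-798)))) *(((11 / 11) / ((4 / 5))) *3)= -206841600 / 29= -7132468.97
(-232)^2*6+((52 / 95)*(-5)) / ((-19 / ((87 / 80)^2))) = 322944.17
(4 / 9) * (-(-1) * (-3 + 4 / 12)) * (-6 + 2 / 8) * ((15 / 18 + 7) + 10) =9844 / 81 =121.53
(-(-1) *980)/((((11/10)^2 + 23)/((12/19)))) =392000/15333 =25.57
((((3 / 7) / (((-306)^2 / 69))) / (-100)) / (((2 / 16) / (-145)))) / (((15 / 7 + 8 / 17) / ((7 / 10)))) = 4669 / 4758300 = 0.00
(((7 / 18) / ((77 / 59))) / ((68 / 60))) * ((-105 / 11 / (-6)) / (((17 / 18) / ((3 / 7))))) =13275 / 69938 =0.19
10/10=1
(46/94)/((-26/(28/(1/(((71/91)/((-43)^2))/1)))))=-3266/14686607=-0.00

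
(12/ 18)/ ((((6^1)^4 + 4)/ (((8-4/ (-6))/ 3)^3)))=676/ 54675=0.01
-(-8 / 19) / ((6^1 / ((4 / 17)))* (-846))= -8 / 409887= -0.00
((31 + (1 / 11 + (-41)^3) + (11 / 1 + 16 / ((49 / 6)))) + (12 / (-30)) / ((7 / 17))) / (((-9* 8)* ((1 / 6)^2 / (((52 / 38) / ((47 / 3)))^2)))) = 564674285916 / 2149125055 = 262.75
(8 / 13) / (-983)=-8 / 12779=-0.00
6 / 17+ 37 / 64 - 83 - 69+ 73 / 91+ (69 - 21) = -10125225 / 99008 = -102.27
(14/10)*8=56/5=11.20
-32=-32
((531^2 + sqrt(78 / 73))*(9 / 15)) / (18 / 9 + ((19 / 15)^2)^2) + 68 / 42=30375*sqrt(5694) / 16904683 + 179863746289 / 4862991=36986.37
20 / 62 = 10 / 31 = 0.32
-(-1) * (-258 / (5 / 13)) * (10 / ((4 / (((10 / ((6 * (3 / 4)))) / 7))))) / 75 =-7.10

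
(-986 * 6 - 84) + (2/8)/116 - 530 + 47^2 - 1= -2005407/464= -4322.00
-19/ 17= -1.12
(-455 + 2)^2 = 205209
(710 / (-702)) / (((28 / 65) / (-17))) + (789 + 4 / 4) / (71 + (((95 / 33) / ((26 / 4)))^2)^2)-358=-558385078186246583 / 1819049836477356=-306.97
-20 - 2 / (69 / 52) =-1484 / 69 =-21.51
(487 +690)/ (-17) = -1177/ 17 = -69.24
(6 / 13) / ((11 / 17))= 102 / 143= 0.71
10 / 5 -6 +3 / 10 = -37 / 10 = -3.70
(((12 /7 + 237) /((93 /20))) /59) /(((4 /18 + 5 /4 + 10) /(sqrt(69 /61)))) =401040*sqrt(4209) /322545979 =0.08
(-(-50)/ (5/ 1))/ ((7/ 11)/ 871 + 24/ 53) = 1015586/ 46063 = 22.05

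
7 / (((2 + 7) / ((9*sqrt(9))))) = 21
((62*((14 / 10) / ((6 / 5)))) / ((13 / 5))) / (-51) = -1085 / 1989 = -0.55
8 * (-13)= -104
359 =359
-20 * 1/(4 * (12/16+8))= -4/7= -0.57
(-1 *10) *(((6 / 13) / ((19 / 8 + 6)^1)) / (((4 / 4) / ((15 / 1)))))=-7200 / 871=-8.27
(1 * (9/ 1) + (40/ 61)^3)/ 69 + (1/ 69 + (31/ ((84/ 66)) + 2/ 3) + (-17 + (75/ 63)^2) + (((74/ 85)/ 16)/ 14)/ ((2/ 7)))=2614771684097/ 272268249120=9.60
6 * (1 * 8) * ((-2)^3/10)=-192/5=-38.40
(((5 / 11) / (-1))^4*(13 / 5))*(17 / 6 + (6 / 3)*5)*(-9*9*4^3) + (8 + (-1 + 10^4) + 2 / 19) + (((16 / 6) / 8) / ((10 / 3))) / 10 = 6633793789 / 2528900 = 2623.19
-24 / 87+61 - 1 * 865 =-23324 / 29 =-804.28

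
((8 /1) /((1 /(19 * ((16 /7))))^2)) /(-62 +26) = -184832 /441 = -419.12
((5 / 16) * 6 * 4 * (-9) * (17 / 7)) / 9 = -255 / 14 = -18.21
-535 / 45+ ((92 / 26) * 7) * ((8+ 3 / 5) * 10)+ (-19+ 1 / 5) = 1228187 / 585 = 2099.46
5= 5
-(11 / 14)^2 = -121 / 196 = -0.62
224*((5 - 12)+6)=-224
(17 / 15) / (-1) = -17 / 15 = -1.13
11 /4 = 2.75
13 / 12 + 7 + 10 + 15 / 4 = 131 / 6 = 21.83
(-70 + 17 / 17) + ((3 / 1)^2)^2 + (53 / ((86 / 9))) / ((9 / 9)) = 1509 / 86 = 17.55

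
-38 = -38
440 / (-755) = -88 / 151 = -0.58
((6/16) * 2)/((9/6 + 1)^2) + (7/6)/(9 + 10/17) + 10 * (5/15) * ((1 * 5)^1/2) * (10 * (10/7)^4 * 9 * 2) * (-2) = -733485812491/58704450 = -12494.55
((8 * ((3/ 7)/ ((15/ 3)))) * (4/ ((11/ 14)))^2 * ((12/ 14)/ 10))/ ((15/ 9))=13824/ 15125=0.91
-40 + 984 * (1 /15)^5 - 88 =-32399672 /253125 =-128.00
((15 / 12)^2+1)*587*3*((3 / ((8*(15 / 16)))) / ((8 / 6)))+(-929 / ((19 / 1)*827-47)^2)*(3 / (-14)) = 31009695810403 / 22906198560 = 1353.77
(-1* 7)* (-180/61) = 1260/61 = 20.66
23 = 23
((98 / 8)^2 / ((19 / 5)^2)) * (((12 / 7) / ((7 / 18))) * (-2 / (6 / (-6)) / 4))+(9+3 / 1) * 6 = 137043 / 1444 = 94.91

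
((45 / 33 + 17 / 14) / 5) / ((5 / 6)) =1191 / 1925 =0.62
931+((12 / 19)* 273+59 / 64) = 1342881 / 1216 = 1104.34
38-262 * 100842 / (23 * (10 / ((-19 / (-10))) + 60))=-125226929 / 7130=-17563.38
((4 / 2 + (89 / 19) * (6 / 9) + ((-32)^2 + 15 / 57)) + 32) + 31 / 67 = 4055200 / 3819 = 1061.85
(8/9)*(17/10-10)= -332/45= -7.38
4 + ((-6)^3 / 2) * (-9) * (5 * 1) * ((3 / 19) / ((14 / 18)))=990.62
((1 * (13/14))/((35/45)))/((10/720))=4212/49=85.96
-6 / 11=-0.55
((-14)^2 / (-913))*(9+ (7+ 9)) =-5.37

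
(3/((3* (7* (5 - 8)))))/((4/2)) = -1/42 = -0.02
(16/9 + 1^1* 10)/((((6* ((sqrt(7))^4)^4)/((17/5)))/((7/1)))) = 901/111178305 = 0.00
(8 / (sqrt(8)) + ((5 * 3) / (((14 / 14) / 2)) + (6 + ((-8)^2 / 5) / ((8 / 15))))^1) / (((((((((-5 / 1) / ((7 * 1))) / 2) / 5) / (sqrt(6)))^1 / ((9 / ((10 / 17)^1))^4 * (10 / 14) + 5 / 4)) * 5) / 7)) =3835991467 * sqrt(6) * (-30 - sqrt(2)) / 2500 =-118069966.72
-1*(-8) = 8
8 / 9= 0.89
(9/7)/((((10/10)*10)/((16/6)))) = 12/35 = 0.34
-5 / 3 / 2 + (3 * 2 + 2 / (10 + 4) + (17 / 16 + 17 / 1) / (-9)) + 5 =8369 / 1008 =8.30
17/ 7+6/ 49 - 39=-1786/ 49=-36.45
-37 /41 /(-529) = 37 /21689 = 0.00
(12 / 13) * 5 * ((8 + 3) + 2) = 60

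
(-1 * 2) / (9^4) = -2 / 6561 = -0.00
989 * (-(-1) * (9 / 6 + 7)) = 16813 / 2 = 8406.50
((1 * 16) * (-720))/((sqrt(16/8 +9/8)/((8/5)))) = -10426.71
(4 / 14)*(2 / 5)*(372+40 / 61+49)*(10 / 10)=102884 / 2135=48.19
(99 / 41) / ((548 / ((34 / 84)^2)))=3179 / 4403728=0.00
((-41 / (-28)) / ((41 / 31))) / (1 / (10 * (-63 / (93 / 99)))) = -1485 / 2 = -742.50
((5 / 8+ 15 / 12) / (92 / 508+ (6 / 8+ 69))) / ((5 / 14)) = 381 / 5075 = 0.08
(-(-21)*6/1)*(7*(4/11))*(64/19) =225792/209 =1080.34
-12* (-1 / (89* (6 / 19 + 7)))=228 / 12371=0.02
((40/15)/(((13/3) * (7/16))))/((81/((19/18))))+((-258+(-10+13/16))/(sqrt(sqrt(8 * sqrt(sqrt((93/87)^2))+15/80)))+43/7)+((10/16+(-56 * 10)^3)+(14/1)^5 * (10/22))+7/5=-175371683.03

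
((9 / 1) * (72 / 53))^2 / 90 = 23328 / 14045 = 1.66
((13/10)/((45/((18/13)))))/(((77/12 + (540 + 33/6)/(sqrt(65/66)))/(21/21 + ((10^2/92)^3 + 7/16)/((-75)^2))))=-33226076793/39096473717337500 + 1195043399379 * sqrt(4290)/1075153027226781250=0.00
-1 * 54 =-54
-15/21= -5/7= -0.71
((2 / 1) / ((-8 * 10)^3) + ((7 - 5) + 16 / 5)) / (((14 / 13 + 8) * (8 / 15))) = 1.07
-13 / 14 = -0.93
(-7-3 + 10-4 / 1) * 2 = -8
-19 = -19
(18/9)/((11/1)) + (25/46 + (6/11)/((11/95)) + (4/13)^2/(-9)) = 45931841/8465886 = 5.43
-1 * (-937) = 937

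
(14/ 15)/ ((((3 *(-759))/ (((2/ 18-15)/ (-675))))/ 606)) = -378952/ 69163875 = -0.01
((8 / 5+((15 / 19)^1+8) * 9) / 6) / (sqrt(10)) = 7667 * sqrt(10) / 5700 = 4.25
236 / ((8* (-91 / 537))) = -31683 / 182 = -174.08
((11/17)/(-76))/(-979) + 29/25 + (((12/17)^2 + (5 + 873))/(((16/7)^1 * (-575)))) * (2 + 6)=-4706638457/1124007700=-4.19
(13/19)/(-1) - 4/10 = -1.08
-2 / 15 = -0.13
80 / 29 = 2.76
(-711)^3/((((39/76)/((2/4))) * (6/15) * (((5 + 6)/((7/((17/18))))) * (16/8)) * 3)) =-239017911615/2431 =-98320819.26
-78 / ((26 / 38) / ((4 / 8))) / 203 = -57 / 203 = -0.28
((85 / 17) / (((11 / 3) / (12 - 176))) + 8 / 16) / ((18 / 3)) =-4909 / 132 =-37.19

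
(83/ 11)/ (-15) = -83/ 165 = -0.50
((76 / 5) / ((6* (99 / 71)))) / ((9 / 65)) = 35074 / 2673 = 13.12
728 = 728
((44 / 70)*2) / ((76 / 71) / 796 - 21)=-310838 / 5192075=-0.06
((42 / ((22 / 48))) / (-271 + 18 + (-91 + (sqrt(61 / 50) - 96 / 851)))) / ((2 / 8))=-50240098944000 / 47164910141129 - 14599892160 * sqrt(122) / 47164910141129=-1.07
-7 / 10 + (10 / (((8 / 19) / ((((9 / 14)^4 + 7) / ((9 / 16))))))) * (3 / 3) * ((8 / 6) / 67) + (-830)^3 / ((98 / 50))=-12670942635454513 / 43434090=-291728055.90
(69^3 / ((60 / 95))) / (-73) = -2080557 / 292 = -7125.20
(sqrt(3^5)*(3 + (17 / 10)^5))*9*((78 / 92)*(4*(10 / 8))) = 5433028263*sqrt(3) / 920000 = 10228.57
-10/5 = -2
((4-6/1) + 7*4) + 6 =32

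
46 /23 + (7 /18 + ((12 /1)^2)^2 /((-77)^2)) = 628195 /106722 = 5.89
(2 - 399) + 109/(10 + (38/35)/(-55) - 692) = -521426361/1312888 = -397.16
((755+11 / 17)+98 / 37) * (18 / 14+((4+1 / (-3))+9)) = 139751624 / 13209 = 10580.03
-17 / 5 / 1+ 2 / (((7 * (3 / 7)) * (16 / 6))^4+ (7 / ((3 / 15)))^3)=-798497 / 234855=-3.40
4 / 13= 0.31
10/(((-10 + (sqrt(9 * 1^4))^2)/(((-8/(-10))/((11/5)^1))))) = -40/11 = -3.64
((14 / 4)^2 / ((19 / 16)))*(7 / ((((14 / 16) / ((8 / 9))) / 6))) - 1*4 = 24860 / 57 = 436.14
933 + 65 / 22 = 20591 / 22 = 935.95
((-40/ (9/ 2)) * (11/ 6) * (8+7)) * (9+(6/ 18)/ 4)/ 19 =-59950/ 513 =-116.86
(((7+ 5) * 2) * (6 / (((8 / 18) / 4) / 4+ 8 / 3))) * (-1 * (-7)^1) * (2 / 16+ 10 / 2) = 185976 / 97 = 1917.28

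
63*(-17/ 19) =-1071/ 19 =-56.37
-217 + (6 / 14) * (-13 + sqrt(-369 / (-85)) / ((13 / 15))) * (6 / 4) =-3155 / 14 + 81 * sqrt(3485) / 3094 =-223.81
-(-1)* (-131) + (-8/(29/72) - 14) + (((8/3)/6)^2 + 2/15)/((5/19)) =-9607691/58725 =-163.60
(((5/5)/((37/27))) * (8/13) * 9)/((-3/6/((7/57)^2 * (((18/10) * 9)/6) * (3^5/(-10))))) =34720812/4341025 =8.00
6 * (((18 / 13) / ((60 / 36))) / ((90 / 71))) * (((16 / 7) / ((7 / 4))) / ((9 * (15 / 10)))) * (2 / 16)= 2272 / 47775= 0.05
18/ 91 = 0.20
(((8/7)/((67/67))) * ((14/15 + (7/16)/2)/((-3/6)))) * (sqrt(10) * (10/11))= -79 * sqrt(10)/33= -7.57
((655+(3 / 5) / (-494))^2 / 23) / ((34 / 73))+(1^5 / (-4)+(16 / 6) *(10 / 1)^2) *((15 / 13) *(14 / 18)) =1729916956667963 / 42938134200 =40288.59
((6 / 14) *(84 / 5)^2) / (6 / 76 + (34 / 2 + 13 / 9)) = 147744 / 22625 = 6.53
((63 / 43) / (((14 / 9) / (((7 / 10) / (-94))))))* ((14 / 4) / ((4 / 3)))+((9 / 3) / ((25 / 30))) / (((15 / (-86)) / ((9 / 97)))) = -606448431 / 313659200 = -1.93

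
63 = 63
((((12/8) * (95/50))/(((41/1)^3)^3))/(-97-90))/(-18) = 19/7346450607800484840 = 0.00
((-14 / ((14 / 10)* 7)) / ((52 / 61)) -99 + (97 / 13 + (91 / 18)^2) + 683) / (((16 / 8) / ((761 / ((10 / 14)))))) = 1062052361 / 3240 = 327793.94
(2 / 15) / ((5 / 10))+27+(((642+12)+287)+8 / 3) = 14564 / 15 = 970.93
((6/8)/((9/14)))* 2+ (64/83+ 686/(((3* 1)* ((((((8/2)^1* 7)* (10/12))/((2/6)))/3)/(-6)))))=-69341/1245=-55.70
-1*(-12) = 12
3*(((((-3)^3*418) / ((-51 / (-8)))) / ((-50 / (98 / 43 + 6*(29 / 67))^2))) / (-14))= -4454500773888 / 24692978975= -180.40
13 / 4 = 3.25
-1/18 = -0.06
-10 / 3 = -3.33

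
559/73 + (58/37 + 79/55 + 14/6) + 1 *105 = 117.99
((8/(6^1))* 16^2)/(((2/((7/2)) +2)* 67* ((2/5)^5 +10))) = 5600000/28294569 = 0.20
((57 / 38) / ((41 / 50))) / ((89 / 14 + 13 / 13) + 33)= 210 / 4633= 0.05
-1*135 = -135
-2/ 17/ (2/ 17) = -1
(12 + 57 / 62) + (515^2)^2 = 4361346639551 / 62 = 70344300637.92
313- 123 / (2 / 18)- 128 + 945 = 23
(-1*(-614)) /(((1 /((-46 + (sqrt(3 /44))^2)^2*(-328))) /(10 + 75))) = -4369923003695 /121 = -36115066146.24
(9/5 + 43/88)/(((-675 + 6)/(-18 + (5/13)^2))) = 3038119/49746840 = 0.06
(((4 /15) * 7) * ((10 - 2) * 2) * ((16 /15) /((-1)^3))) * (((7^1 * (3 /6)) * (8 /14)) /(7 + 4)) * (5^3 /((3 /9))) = -71680 /33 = -2172.12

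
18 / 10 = 9 / 5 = 1.80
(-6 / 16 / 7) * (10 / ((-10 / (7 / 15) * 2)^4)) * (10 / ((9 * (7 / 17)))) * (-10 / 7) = 119 / 194400000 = 0.00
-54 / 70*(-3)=81 / 35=2.31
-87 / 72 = -29 / 24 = -1.21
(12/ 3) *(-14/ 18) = -28/ 9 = -3.11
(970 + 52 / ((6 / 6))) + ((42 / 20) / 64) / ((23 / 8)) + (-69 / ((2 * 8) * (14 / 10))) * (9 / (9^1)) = 1640479 / 1610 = 1018.93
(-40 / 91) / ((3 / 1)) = -40 / 273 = -0.15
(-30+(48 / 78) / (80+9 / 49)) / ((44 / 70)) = -26808565 / 561847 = -47.72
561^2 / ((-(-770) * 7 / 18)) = 257499 / 245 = 1051.02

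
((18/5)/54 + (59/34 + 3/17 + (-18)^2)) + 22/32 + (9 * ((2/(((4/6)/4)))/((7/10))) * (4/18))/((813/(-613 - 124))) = 2287759109/7739760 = 295.59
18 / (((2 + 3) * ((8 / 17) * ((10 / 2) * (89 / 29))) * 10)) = 4437 / 89000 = 0.05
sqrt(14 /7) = sqrt(2) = 1.41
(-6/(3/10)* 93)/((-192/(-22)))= -1705/8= -213.12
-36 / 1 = -36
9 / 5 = 1.80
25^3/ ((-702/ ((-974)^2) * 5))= -1482306250/ 351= -4223094.73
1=1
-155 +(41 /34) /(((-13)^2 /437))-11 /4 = -1777029 /11492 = -154.63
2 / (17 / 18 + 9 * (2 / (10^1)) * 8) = 180 / 1381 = 0.13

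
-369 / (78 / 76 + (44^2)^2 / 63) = -21546 / 3473905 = -0.01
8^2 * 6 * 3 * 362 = 417024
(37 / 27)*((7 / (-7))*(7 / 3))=-259 / 81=-3.20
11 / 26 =0.42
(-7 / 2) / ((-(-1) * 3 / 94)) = -109.67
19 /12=1.58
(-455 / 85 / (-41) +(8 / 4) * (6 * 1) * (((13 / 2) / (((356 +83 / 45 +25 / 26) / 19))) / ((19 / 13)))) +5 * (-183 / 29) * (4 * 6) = -6400466935303 / 8485478039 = -754.28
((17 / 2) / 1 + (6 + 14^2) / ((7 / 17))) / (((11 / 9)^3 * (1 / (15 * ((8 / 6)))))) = 50935230 / 9317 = 5466.91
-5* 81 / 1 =-405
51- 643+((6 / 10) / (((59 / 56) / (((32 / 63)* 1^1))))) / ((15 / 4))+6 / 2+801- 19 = 2563099 / 13275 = 193.08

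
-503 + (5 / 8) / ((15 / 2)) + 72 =-5171 / 12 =-430.92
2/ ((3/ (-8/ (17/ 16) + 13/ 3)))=-326/ 153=-2.13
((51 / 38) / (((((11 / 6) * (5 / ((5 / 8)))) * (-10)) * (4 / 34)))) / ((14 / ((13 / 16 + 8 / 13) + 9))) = -5641569 / 97377280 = -0.06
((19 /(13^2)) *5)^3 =857375 /4826809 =0.18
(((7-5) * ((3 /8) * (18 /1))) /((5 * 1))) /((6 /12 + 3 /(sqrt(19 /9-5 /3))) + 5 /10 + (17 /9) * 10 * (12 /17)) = 0.14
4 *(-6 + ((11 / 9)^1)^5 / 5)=-6441676 / 295245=-21.82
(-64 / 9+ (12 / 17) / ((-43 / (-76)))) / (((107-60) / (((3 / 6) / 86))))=-9644 / 13296159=-0.00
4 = 4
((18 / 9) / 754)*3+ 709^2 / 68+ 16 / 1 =189921117 / 25636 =7408.38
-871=-871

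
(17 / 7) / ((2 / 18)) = 153 / 7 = 21.86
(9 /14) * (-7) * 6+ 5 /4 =-103 /4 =-25.75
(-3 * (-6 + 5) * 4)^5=248832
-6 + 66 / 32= -63 / 16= -3.94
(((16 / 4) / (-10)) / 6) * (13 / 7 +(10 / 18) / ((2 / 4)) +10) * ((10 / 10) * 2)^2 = -3.46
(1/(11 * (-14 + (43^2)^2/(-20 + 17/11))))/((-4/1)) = 0.00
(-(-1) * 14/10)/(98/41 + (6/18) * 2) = 861/1880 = 0.46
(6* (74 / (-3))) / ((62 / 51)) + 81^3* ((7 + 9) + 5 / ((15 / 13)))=334981203 / 31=10805845.26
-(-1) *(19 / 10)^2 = 361 / 100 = 3.61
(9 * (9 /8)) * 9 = 729 /8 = 91.12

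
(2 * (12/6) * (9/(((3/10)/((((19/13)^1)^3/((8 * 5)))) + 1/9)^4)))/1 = 522776130623750963556/3552386272023258150625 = 0.15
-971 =-971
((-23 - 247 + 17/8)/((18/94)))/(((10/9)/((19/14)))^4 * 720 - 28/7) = -4.38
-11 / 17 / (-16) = 11 / 272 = 0.04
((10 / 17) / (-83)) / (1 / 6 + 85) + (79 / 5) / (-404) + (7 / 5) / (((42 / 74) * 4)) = 126160495 / 218469363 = 0.58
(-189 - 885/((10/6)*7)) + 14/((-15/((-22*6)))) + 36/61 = -141.07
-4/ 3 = -1.33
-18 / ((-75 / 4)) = 24 / 25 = 0.96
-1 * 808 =-808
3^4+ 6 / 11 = 897 / 11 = 81.55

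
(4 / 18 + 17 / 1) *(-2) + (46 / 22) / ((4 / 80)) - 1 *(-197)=204.37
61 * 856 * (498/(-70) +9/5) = -9712176/35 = -277490.74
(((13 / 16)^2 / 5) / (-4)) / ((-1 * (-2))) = -169 / 10240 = -0.02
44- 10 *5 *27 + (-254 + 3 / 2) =-3117 / 2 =-1558.50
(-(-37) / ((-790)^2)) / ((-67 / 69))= -0.00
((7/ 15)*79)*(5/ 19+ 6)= 65807/ 285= 230.90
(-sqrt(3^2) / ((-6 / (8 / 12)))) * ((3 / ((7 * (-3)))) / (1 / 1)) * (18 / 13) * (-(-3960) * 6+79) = -143034 / 91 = -1571.80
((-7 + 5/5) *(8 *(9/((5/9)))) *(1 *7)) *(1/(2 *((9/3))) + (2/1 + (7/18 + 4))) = -178416/5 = -35683.20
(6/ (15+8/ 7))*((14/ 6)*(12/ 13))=1176/ 1469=0.80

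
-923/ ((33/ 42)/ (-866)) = 11190452/ 11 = 1017313.82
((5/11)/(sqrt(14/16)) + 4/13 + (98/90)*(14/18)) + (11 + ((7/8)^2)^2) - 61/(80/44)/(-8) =10*sqrt(14)/77 + 365200753/21565440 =17.42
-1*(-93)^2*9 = -77841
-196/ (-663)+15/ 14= 12689/ 9282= 1.37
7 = 7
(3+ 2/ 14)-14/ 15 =232/ 105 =2.21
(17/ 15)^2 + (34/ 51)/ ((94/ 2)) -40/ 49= 249917/ 518175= 0.48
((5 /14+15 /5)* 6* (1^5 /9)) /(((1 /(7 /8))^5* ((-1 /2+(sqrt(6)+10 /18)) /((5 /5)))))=-338541 /31834112+3046869* sqrt(6) /15917056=0.46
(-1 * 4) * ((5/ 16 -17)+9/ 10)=1263/ 20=63.15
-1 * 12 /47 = -12 /47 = -0.26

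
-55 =-55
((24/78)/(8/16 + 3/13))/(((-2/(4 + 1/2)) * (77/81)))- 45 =-67293/1463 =-46.00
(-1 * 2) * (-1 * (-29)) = -58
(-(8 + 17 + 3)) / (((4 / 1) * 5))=-7 / 5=-1.40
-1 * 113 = -113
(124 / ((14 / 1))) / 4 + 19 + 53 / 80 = 12251 / 560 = 21.88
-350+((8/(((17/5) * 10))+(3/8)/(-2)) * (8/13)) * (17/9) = -349.94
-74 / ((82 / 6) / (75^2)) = -1248750 / 41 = -30457.32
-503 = -503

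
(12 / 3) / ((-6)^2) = 1 / 9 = 0.11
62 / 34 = 31 / 17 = 1.82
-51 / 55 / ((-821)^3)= 51 / 30436321355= 0.00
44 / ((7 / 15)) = 660 / 7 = 94.29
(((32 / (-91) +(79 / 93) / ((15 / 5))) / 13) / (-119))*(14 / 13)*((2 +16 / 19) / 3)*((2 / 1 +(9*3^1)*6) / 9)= 1140784 / 1385909343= 0.00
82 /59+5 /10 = 223 /118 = 1.89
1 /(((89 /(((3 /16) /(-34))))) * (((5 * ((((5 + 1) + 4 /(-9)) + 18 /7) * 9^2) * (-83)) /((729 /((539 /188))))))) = 11421 /198033059840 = 0.00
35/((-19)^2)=35/361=0.10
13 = 13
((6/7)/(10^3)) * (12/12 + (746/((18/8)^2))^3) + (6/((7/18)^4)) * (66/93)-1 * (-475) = 22440253423022501/6592614178500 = 3403.85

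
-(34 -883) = 849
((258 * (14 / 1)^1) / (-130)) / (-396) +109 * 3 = 1403131 / 4290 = 327.07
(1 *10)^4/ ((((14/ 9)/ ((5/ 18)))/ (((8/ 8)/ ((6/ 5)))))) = 31250/ 21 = 1488.10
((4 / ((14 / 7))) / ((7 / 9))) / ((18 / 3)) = 3 / 7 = 0.43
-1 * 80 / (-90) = 8 / 9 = 0.89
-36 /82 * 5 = -90 /41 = -2.20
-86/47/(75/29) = -0.71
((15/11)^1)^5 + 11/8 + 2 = 10423377/1288408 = 8.09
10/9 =1.11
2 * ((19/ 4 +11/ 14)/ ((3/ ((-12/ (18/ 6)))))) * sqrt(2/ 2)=-310/ 21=-14.76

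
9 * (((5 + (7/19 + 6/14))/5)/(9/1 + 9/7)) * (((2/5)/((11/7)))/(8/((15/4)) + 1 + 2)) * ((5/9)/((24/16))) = 257/13794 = 0.02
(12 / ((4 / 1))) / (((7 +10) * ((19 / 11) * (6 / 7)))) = 77 / 646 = 0.12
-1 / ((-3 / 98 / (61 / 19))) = 5978 / 57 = 104.88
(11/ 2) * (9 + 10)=209/ 2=104.50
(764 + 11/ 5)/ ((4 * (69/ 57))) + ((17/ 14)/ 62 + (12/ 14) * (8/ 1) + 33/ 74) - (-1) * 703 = 1603943013/ 1846670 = 868.56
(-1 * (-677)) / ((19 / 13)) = 8801 / 19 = 463.21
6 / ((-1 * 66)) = -1 / 11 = -0.09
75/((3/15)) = 375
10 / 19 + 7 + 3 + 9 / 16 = 3371 / 304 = 11.09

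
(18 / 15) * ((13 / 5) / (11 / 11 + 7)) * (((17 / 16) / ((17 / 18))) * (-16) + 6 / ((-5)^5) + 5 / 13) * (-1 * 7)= 15029763 / 312500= 48.10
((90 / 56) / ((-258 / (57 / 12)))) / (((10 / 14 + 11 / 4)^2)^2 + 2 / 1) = -260680 / 1286539833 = -0.00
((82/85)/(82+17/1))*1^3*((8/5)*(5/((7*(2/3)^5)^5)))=3859870331907/32955789475840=0.12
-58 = -58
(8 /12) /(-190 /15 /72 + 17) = 72 /1817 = 0.04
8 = 8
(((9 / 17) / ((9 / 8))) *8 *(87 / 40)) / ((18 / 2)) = 232 / 255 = 0.91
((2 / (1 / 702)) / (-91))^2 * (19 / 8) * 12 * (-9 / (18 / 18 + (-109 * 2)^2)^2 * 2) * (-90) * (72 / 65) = 7754787072 / 1438744523125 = 0.01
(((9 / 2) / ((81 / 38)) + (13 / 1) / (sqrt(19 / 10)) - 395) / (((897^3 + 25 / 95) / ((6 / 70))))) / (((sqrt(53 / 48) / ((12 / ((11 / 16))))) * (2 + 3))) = -2149888 * sqrt(159) / 174882980670475 + 3744 * sqrt(30210) / 174882980670475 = -0.00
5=5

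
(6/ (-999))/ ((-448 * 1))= 1/ 74592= 0.00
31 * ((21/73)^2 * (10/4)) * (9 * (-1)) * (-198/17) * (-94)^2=538150438980/90593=5940309.28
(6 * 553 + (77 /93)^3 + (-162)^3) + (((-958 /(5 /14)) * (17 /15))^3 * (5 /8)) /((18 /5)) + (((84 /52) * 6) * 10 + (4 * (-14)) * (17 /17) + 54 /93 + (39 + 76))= -287153366680394618632 /58818605625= -4882015879.65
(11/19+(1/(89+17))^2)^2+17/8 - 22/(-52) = 1708334416655/592480437328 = 2.88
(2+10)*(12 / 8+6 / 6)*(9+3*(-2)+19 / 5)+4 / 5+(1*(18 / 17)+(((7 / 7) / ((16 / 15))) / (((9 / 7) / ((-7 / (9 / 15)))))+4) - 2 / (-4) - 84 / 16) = 2406407 / 12240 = 196.60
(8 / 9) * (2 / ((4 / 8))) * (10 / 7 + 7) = 1888 / 63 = 29.97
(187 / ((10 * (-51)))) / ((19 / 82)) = -451 / 285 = -1.58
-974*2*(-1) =1948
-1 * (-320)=320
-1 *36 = -36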